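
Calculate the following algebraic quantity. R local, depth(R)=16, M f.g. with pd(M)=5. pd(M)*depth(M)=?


pd+depth=16
depth=16-5=11
pd*depth=5*11=55


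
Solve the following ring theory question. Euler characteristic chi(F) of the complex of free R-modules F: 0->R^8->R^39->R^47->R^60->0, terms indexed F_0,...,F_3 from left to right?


chi = sum (-1)^i * rank:
(-1)^0*8=8
(-1)^1*39=-39
(-1)^2*47=47
(-1)^3*60=-60
chi=-44


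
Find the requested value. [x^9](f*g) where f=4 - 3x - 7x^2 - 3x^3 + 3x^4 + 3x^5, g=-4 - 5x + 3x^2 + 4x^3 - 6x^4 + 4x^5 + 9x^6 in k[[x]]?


[x^9] = sum a_i*b_j, i+j=9
  -3*9=-27
  3*4=12
  3*-6=-18
Sum=-33


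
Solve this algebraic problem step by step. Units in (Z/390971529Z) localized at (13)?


Local ring = Z/4826809Z.
phi(4826809) = 13^5*(13-1) = 4455516


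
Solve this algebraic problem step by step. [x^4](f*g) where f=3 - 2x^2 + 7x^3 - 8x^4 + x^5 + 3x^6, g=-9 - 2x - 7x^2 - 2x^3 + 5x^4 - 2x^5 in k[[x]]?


[x^4] = sum a_i*b_j, i+j=4
  3*5=15
  -2*-7=14
  7*-2=-14
  -8*-9=72
Sum=87


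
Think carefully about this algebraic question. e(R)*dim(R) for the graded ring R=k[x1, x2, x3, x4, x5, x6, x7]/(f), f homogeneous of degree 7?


e(R)=deg(f)=7, dim(R)=7-1=6
e*dim=7*6=42


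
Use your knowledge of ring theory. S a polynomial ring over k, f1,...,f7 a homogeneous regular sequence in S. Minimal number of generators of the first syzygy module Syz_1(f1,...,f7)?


Regular sequence => Koszul complex is the minimal free resolution.
Syz_1 minimally generated by Koszul relations f_i*e_j - f_j*e_i (i<j): mu(Syz_1) = beta_2 = C(m,2) = m(m-1)/2
m=7
7*6/2 = 21


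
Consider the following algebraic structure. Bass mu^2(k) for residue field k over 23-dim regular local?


C(n,i)=C(23,2)=253


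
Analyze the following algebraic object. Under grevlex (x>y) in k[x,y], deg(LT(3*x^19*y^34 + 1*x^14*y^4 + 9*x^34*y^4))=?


LT: 3*x^19*y^34
deg_x=19, deg_y=34
Total=19+34=53


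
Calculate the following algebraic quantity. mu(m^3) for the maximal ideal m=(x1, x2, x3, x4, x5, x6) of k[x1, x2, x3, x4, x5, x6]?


Graded Nakayama: mu(m^d) = dim_k (m^d/m^(d+1)) = #degree-3 monomials in 6 vars
C(n+d-1,d)=C(8,3)=56


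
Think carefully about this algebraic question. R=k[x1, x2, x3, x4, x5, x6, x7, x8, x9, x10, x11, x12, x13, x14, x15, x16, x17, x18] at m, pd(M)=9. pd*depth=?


pd+depth=18
depth=18-9=9
pd*depth=9*9=81


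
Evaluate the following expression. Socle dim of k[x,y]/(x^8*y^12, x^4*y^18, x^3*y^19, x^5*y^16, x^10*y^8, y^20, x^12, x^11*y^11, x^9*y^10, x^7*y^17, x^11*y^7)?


Socle = ann(m) = span of standard monomials u with x*u, y*u in I (staircase corners).
Redundant generators: x^7*y^17, x^11*y^11
Minimal generators: x^12, x^11*y^7, x^10*y^8, x^9*y^10, x^8*y^12, x^5*y^16, x^4*y^18, x^3*y^19, y^20
Corners: x^2y^19, x^3y^18, x^4y^17, x^7y^15, x^8y^11, x^9y^9, x^10y^7, x^11y^6
Socle dim=8


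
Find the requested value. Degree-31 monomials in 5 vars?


C(d+n-1,n-1)=C(35,4)=52360


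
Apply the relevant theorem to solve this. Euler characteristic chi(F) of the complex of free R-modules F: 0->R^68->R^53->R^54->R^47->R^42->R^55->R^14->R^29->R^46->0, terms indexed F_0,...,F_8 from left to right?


chi = sum (-1)^i * rank:
(-1)^0*68=68
(-1)^1*53=-53
(-1)^2*54=54
(-1)^3*47=-47
(-1)^4*42=42
(-1)^5*55=-55
(-1)^6*14=14
(-1)^7*29=-29
(-1)^8*46=46
chi=40


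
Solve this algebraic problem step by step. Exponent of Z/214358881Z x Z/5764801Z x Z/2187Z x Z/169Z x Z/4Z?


Exponent = lcm of the cyclic orders; pairwise coprime => product.
11^8*7^8*3^7*13^2*2^2=214358881*5764801*2187*169*4=1826927362259590162572


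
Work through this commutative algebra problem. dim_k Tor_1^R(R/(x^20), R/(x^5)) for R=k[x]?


Tor_1(R/I,R/J)=(I cap J)/IJ=(x^20)/(x^25)
dim=25-20=min(20,5)=5


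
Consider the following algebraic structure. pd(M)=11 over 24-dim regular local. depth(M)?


pd+depth=depth(R)=24
depth=24-11=13


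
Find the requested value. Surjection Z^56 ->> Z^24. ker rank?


rank(ker) = 56-24 = 32


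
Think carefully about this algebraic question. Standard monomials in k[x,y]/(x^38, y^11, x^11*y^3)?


k[x,y]/I, I = (x^38, y^11, x^11*y^3)
Rect: 38x11=418. Corner: (38-11)x(11-3)=216.
dim = 418-216 = 202


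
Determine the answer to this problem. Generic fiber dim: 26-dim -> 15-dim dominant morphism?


dim(fiber)=dim(X)-dim(Y)=26-15=11


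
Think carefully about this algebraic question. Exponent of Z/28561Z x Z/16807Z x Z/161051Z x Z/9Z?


Exponent = lcm of the cyclic orders; pairwise coprime => product.
13^4*7^5*11^5*3^2=28561*16807*161051*9=695776160772693


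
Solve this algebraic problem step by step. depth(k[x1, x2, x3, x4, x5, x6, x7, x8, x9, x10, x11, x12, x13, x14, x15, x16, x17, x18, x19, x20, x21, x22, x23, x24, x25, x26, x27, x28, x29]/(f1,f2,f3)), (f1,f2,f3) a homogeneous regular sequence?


depth(R)=29
depth(R/I)=29-3=26


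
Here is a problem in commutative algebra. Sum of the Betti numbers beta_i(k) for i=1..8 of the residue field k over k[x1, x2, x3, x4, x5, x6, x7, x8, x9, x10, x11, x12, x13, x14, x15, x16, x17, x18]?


Koszul resolution: beta_i(k)=C(n,i), n=18
C(18,1)=18, C(18,2)=153, C(18,3)=816, C(18,4)=3060, C(18,5)=8568, C(18,6)=18564, C(18,7)=31824, C(18,8)=43758
Sum=106761


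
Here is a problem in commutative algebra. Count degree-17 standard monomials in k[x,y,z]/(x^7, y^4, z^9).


Need i<7, j<4, k<9 with i+j+k=17.
For each i, j ranges over max(0,17-i-8)..min(3,17-i):
  i=0: j in [9,3] -> 0
  i=1: j in [8,3] -> 0
  i=2: j in [7,3] -> 0
  i=3: j in [6,3] -> 0
  i=4: j in [5,3] -> 0
  i=5: j in [4,3] -> 0
  i=6: j in [3,3] -> 1
H(17) = 0+0+0+0+0+0+1 = 1


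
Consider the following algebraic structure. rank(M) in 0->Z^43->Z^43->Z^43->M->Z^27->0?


Alt sum=0:
(-1)^0*43 + (-1)^1*43 + (-1)^2*43 + (-1)^3*? + (-1)^4*27=0
rank(M)=70


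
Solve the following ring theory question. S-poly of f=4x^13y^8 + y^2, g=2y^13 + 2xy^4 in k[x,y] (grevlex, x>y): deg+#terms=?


LT(f)=4x^13y^8, LT(g)=2y^13
lcm(LM)=x^13y^13
S(f,g) (scaled by 8 to clear denominators) = 2y^5*f - 4x^13*g = -8x^14y^4 + 2y^7
2 terms, deg 18.
18+2=20


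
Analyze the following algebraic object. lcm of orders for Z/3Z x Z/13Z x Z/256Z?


Exponent = lcm of the cyclic orders; pairwise coprime => product.
3^1*13^1*2^8=3*13*256=9984


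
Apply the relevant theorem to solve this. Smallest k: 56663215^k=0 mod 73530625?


56663215^k mod 73530625:
k=1: 56663215
k=2: 46367475
k=3: 16464000
k=4: 58524375
k=5: 42017500
k=6: 0
First zero at k = 6


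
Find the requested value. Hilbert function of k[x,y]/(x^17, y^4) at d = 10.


k[x,y], I = (x^17, y^4), d = 10
Need i < 17 and d-i < 4.
Range: 7 <= i <= 10.
H(10) = 4


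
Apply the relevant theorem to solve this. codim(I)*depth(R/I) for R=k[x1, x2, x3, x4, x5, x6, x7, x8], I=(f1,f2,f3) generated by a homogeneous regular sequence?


codim=3, depth=dim(R/I)=8-3=5
Product=3*5=15


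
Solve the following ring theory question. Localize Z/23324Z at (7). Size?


7-primary part: 23324=7^3*68
Size=7^3=343


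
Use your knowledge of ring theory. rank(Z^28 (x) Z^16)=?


rank(M(x)N) = rank(M)*rank(N)
28*16 = 448


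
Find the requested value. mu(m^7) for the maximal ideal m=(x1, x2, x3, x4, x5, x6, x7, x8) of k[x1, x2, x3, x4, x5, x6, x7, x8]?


Graded Nakayama: mu(m^d) = dim_k (m^d/m^(d+1)) = #degree-7 monomials in 8 vars
C(n+d-1,d)=C(14,7)=3432


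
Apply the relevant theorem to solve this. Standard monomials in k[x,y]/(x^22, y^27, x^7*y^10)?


k[x,y]/I, I = (x^22, y^27, x^7*y^10)
Rect: 22x27=594. Corner: (22-7)x(27-10)=255.
dim = 594-255 = 339


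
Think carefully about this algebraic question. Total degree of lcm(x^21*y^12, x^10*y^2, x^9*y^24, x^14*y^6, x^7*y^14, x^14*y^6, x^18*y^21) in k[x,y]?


lcm = componentwise max:
x: max(21,10,9,14,7,14,18)=21
y: max(12,2,24,6,14,6,21)=24
Total=21+24=45


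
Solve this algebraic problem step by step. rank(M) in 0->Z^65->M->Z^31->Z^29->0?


Alt sum=0:
(-1)^0*65 + (-1)^1*? + (-1)^2*31 + (-1)^3*29=0
rank(M)=67


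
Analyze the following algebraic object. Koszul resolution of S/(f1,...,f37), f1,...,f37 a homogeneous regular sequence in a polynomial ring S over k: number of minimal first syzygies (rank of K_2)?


Regular sequence => Koszul complex is the minimal free resolution.
Syz_1 minimally generated by Koszul relations f_i*e_j - f_j*e_i (i<j): mu(Syz_1) = beta_2 = C(m,2) = m(m-1)/2
m=37
37*36/2 = 666


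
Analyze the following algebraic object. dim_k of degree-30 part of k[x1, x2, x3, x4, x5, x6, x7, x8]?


C(d+n-1,n-1)=C(37,7)=10295472


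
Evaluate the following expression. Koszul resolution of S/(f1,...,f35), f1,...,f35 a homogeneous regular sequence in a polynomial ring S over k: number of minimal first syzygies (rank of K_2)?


Regular sequence => Koszul complex is the minimal free resolution.
Syz_1 minimally generated by Koszul relations f_i*e_j - f_j*e_i (i<j): mu(Syz_1) = beta_2 = C(m,2) = m(m-1)/2
m=35
35*34/2 = 595


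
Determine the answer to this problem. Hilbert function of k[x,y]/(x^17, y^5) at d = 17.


k[x,y], I = (x^17, y^5), d = 17
Need i < 17 and d-i < 5.
Range: 13 <= i <= 16.
H(17) = 4


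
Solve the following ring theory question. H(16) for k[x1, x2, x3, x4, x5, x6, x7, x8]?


C(d+n-1,n-1)=C(23,7)=245157


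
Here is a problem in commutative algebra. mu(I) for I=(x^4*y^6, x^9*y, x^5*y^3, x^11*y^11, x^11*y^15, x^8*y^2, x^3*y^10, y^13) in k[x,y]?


Remove redundant (divisible by others).
x^11*y^15 redundant.
x^11*y^11 redundant.
Min: x^9*y, x^8*y^2, x^5*y^3, x^4*y^6, x^3*y^10, y^13
Count=6


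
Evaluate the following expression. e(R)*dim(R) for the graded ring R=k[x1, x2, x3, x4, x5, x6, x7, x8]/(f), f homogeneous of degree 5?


e(R)=deg(f)=5, dim(R)=8-1=7
e*dim=5*7=35


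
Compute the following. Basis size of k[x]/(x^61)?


Basis: 1,x,...,x^60
dim=61


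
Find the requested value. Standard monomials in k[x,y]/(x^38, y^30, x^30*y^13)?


k[x,y]/I, I = (x^38, y^30, x^30*y^13)
Rect: 38x30=1140. Corner: (38-30)x(30-13)=136.
dim = 1140-136 = 1004


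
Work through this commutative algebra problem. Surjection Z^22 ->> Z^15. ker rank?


rank(ker) = 22-15 = 7


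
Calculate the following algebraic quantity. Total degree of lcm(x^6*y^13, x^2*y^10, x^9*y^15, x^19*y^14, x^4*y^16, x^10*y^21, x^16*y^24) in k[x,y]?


lcm = componentwise max:
x: max(6,2,9,19,4,10,16)=19
y: max(13,10,15,14,16,21,24)=24
Total=19+24=43


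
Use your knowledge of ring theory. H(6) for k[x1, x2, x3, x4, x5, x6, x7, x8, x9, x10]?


C(d+n-1,n-1)=C(15,9)=5005


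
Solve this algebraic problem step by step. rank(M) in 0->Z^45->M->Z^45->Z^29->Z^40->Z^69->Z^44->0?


Alt sum=0:
(-1)^0*45 + (-1)^1*? + (-1)^2*45 + (-1)^3*29 + (-1)^4*40 + (-1)^5*69 + (-1)^6*44=0
rank(M)=76


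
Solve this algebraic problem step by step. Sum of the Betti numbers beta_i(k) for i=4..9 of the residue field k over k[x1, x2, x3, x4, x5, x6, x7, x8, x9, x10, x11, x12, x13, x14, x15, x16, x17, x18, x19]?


Koszul resolution: beta_i(k)=C(n,i), n=19
C(19,4)=3876, C(19,5)=11628, C(19,6)=27132, C(19,7)=50388, C(19,8)=75582, C(19,9)=92378
Sum=260984


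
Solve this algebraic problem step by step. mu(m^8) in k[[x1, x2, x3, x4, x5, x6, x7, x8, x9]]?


C(n+d-1,d)=C(16,8)=12870


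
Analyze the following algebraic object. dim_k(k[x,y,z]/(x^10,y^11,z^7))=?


Basis: x^iy^jz^k, i<10,j<11,k<7
10*11*7=770


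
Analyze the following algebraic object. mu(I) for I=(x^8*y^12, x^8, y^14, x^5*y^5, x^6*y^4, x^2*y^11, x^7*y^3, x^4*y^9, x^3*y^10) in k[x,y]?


Remove redundant (divisible by others).
x^8*y^12 redundant.
Min: x^8, x^7*y^3, x^6*y^4, x^5*y^5, x^4*y^9, x^3*y^10, x^2*y^11, y^14
Count=8


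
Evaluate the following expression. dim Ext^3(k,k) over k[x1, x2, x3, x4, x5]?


C(n,i)=C(5,3)=10


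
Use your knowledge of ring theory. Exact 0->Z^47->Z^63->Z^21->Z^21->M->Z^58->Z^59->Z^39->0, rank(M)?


Alt sum=0:
(-1)^0*47 + (-1)^1*63 + (-1)^2*21 + (-1)^3*21 + (-1)^4*? + (-1)^5*58 + (-1)^6*59 + (-1)^7*39=0
rank(M)=54


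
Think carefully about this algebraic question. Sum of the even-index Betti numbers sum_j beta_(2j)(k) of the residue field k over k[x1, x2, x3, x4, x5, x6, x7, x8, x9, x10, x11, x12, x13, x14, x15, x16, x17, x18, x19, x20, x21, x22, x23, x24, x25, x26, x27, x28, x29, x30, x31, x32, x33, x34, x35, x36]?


Koszul resolution: beta_i(k)=C(n,i), n=36
sum_even C(36,i) = 2^(n-1) = 2^35 = 34359738368


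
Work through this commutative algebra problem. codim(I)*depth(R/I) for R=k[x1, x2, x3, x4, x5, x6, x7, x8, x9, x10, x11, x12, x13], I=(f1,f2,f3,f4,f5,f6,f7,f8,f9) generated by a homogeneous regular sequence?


codim=9, depth=dim(R/I)=13-9=4
Product=9*4=36


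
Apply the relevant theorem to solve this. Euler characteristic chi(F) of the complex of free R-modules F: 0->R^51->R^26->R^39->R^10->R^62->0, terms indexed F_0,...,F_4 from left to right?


chi = sum (-1)^i * rank:
(-1)^0*51=51
(-1)^1*26=-26
(-1)^2*39=39
(-1)^3*10=-10
(-1)^4*62=62
chi=116


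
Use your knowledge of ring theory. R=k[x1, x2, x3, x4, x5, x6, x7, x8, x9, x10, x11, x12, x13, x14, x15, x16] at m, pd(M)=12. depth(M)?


pd+depth=depth(R)=16
depth=16-12=4


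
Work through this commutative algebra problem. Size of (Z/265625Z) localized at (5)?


5-primary part: 265625=5^6*17
Size=5^6=15625


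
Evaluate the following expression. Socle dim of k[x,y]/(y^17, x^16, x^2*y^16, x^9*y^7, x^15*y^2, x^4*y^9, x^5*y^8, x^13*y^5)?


Socle = ann(m) = span of standard monomials u with x*u, y*u in I (staircase corners).
Minimal generators: x^16, x^15*y^2, x^13*y^5, x^9*y^7, x^5*y^8, x^4*y^9, x^2*y^16, y^17
Corners: xy^16, x^3y^15, x^4y^8, x^8y^7, x^12y^6, x^14y^4, x^15y
Socle dim=7


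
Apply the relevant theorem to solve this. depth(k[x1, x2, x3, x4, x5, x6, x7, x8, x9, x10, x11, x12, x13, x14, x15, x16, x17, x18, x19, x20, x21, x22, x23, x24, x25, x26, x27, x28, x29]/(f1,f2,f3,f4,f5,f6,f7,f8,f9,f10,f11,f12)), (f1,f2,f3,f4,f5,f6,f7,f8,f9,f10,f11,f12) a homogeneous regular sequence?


depth(R)=29
depth(R/I)=29-12=17


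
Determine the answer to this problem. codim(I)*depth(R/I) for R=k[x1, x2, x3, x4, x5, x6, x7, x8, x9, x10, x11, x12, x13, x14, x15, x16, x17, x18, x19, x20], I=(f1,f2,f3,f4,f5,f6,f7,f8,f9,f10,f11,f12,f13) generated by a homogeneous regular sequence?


codim=13, depth=dim(R/I)=20-13=7
Product=13*7=91


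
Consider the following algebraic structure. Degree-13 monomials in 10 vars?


C(d+n-1,n-1)=C(22,9)=497420


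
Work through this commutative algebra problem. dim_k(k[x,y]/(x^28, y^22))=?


Basis: x^i*y^j, i<28, j<22
28*22=616


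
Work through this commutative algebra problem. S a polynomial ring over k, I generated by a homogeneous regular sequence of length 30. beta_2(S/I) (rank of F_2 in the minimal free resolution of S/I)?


Regular sequence => Koszul complex is the minimal free resolution.
Syz_1 minimally generated by Koszul relations f_i*e_j - f_j*e_i (i<j): mu(Syz_1) = beta_2 = C(m,2) = m(m-1)/2
m=30
30*29/2 = 435


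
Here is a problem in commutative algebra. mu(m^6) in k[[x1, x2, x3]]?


C(n+d-1,d)=C(8,6)=28


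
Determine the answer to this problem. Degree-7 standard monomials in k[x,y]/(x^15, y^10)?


k[x,y], I = (x^15, y^10), d = 7
Need i < 15 and d-i < 10.
Range: 0 <= i <= 7.
H(7) = 8


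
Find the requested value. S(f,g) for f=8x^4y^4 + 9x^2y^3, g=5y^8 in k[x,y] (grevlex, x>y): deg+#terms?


LT(f)=8x^4y^4, LT(g)=5y^8
lcm(LM)=x^4y^8
S(f,g) (scaled by 40 to clear denominators) = 5y^4*f - 8x^4*g = 45x^2y^7
1 terms, deg 9.
9+1=10


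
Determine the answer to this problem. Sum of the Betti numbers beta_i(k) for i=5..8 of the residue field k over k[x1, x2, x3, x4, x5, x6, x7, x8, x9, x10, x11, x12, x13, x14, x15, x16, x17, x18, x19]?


Koszul resolution: beta_i(k)=C(n,i), n=19
C(19,5)=11628, C(19,6)=27132, C(19,7)=50388, C(19,8)=75582
Sum=164730


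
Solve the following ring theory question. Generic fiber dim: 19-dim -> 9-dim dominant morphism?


dim(fiber)=dim(X)-dim(Y)=19-9=10


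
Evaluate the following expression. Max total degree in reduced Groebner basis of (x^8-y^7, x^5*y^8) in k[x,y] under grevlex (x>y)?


LT(f1)=x^8, LT(f2)=x^5y^8, lcm=x^8y^8
S(f1,f2) = y^8*f1 - x^3*f2 = -y^15
Reduced GB = {f1, f2, y^15}; degrees 8, 13, 15
Max = 15


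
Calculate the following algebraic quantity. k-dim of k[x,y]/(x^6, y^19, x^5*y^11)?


k[x,y]/I, I = (x^6, y^19, x^5*y^11)
Rect: 6x19=114. Corner: (6-5)x(19-11)=8.
dim = 114-8 = 106


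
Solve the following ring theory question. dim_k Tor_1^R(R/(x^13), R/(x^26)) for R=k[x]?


Tor_1(R/I,R/J)=(I cap J)/IJ=(x^26)/(x^39)
dim=39-26=min(13,26)=13


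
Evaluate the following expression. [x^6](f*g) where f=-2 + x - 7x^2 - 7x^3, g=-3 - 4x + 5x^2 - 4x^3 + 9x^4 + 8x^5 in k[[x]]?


[x^6] = sum a_i*b_j, i+j=6
  1*8=8
  -7*9=-63
  -7*-4=28
Sum=-27


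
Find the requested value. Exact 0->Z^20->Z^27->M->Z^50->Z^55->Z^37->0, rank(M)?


Alt sum=0:
(-1)^0*20 + (-1)^1*27 + (-1)^2*? + (-1)^3*50 + (-1)^4*55 + (-1)^5*37=0
rank(M)=39


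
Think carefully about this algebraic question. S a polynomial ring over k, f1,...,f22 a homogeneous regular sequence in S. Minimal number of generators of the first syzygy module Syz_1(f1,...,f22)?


Regular sequence => Koszul complex is the minimal free resolution.
Syz_1 minimally generated by Koszul relations f_i*e_j - f_j*e_i (i<j): mu(Syz_1) = beta_2 = C(m,2) = m(m-1)/2
m=22
22*21/2 = 231


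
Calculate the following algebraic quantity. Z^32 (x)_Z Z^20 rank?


rank(M(x)N) = rank(M)*rank(N)
32*20 = 640


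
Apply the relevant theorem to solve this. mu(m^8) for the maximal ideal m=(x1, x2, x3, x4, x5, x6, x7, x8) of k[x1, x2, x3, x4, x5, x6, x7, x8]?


Graded Nakayama: mu(m^d) = dim_k (m^d/m^(d+1)) = #degree-8 monomials in 8 vars
C(n+d-1,d)=C(15,8)=6435


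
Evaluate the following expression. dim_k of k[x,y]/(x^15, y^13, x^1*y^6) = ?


k[x,y]/I, I = (x^15, y^13, x^1*y^6)
Rect: 15x13=195. Corner: (15-1)x(13-6)=98.
dim = 195-98 = 97


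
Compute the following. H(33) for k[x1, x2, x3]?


C(d+n-1,n-1)=C(35,2)=595


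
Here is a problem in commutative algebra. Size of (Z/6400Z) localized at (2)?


2-primary part: 6400=2^8*25
Size=2^8=256


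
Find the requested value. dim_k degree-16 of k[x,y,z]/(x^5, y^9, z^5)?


Need i<5, j<9, k<5 with i+j+k=16.
For each i, j ranges over max(0,16-i-4)..min(8,16-i):
  i=0: j in [12,8] -> 0
  i=1: j in [11,8] -> 0
  i=2: j in [10,8] -> 0
  i=3: j in [9,8] -> 0
  i=4: j in [8,8] -> 1
H(16) = 0+0+0+0+1 = 1


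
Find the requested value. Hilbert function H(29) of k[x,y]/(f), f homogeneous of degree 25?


H(t)=d for t>=d-1.
d=25, t=29
H(29)=25


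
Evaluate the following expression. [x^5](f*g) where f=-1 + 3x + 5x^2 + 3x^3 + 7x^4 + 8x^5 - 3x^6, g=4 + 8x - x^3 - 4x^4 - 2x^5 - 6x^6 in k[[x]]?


[x^5] = sum a_i*b_j, i+j=5
  -1*-2=2
  3*-4=-12
  5*-1=-5
  7*8=56
  8*4=32
Sum=73


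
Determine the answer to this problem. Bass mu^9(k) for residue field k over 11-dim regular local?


C(n,i)=C(11,9)=55


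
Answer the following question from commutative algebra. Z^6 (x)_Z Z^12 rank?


rank(M(x)N) = rank(M)*rank(N)
6*12 = 72


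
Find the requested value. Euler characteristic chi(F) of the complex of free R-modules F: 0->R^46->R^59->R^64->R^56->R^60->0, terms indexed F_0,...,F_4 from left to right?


chi = sum (-1)^i * rank:
(-1)^0*46=46
(-1)^1*59=-59
(-1)^2*64=64
(-1)^3*56=-56
(-1)^4*60=60
chi=55


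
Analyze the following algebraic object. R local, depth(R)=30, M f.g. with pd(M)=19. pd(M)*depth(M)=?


pd+depth=30
depth=30-19=11
pd*depth=19*11=209


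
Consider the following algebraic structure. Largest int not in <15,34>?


gcd(15,34)=1 => F=ab-a-b=15*34-15-34=510-49=461


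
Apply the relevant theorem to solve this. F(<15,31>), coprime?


gcd(15,31)=1 => F=ab-a-b=15*31-15-31=465-46=419


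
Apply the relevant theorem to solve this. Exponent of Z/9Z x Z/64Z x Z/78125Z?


Exponent = lcm of the cyclic orders; pairwise coprime => product.
3^2*2^6*5^7=9*64*78125=45000000


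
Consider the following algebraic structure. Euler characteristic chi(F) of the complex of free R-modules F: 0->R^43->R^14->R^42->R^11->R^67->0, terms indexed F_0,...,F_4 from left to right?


chi = sum (-1)^i * rank:
(-1)^0*43=43
(-1)^1*14=-14
(-1)^2*42=42
(-1)^3*11=-11
(-1)^4*67=67
chi=127


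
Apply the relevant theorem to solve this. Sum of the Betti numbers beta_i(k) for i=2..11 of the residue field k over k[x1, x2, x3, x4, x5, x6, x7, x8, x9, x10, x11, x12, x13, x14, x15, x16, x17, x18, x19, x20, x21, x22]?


Koszul resolution: beta_i(k)=C(n,i), n=22
C(22,2)=231, C(22,3)=1540, C(22,4)=7315, C(22,5)=26334, C(22,6)=74613, C(22,7)=170544, C(22,8)=319770, C(22,9)=497420, C(22,10)=646646, C(22,11)=705432
Sum=2449845


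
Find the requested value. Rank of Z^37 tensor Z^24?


rank(M(x)N) = rank(M)*rank(N)
37*24 = 888


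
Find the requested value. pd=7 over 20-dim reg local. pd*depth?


pd+depth=20
depth=20-7=13
pd*depth=7*13=91


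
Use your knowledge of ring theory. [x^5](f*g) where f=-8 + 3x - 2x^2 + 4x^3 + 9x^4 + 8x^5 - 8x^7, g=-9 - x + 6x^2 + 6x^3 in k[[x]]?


[x^5] = sum a_i*b_j, i+j=5
  -2*6=-12
  4*6=24
  9*-1=-9
  8*-9=-72
Sum=-69


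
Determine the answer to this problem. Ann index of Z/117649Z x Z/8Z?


Exponent = lcm of the cyclic orders; pairwise coprime => product.
7^6*2^3=117649*8=941192


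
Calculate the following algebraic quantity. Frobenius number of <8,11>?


gcd(8,11)=1 => F=ab-a-b=8*11-8-11=88-19=69


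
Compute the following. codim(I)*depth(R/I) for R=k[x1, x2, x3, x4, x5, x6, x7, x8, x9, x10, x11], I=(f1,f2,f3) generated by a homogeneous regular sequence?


codim=3, depth=dim(R/I)=11-3=8
Product=3*8=24


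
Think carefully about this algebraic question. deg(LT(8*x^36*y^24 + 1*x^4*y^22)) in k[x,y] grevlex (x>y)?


LT: 8*x^36*y^24
deg_x=36, deg_y=24
Total=36+24=60


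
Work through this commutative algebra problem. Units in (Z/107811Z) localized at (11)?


Local ring = Z/1331Z.
phi(1331) = 11^2*(11-1) = 1210


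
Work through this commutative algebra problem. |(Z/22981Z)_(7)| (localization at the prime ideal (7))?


7-primary part: 22981=7^3*67
Size=7^3=343


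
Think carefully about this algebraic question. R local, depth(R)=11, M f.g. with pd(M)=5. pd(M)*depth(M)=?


pd+depth=11
depth=11-5=6
pd*depth=5*6=30


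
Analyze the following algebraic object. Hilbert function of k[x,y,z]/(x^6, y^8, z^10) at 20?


Need i<6, j<8, k<10 with i+j+k=20.
For each i, j ranges over max(0,20-i-9)..min(7,20-i):
  i=0: j in [11,7] -> 0
  i=1: j in [10,7] -> 0
  i=2: j in [9,7] -> 0
  i=3: j in [8,7] -> 0
  i=4: j in [7,7] -> 1
  i=5: j in [6,7] -> 2
H(20) = 0+0+0+0+1+2 = 3


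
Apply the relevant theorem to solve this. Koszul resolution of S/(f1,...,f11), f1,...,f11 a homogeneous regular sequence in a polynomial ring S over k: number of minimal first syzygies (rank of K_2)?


Regular sequence => Koszul complex is the minimal free resolution.
Syz_1 minimally generated by Koszul relations f_i*e_j - f_j*e_i (i<j): mu(Syz_1) = beta_2 = C(m,2) = m(m-1)/2
m=11
11*10/2 = 55


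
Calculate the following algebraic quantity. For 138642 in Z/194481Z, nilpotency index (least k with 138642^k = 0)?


138642^k mod 194481:
k=1: 138642
k=2: 74529
k=3: 74088
k=4: 0
First zero at k = 4


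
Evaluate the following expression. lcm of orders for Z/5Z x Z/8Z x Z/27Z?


Exponent = lcm of the cyclic orders; pairwise coprime => product.
5^1*2^3*3^3=5*8*27=1080


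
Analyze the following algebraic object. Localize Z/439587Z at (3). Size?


3-primary part: 439587=3^8*67
Size=3^8=6561


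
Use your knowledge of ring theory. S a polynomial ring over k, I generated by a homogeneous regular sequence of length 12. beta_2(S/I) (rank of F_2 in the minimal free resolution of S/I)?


Regular sequence => Koszul complex is the minimal free resolution.
Syz_1 minimally generated by Koszul relations f_i*e_j - f_j*e_i (i<j): mu(Syz_1) = beta_2 = C(m,2) = m(m-1)/2
m=12
12*11/2 = 66


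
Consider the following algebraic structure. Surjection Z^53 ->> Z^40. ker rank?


rank(ker) = 53-40 = 13


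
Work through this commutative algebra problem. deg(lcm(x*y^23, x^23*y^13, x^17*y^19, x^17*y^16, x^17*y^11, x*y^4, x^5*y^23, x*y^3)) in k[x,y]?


lcm = componentwise max:
x: max(1,23,17,17,17,1,5,1)=23
y: max(23,13,19,16,11,4,23,3)=23
Total=23+23=46


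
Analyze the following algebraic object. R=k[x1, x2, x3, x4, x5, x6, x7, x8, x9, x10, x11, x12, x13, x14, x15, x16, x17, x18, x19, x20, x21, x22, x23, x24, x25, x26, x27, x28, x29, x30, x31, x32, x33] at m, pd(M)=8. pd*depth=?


pd+depth=33
depth=33-8=25
pd*depth=8*25=200


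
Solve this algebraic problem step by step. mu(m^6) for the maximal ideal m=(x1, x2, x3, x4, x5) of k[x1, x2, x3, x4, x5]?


Graded Nakayama: mu(m^d) = dim_k (m^d/m^(d+1)) = #degree-6 monomials in 5 vars
C(n+d-1,d)=C(10,6)=210


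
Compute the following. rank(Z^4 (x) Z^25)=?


rank(M(x)N) = rank(M)*rank(N)
4*25 = 100


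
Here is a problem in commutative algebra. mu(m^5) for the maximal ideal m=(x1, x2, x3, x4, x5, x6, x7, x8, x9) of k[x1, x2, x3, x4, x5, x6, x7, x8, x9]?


Graded Nakayama: mu(m^d) = dim_k (m^d/m^(d+1)) = #degree-5 monomials in 9 vars
C(n+d-1,d)=C(13,5)=1287


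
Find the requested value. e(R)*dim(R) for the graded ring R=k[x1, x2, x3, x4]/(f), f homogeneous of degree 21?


e(R)=deg(f)=21, dim(R)=4-1=3
e*dim=21*3=63


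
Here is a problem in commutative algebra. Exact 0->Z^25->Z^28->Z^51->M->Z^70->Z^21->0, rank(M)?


Alt sum=0:
(-1)^0*25 + (-1)^1*28 + (-1)^2*51 + (-1)^3*? + (-1)^4*70 + (-1)^5*21=0
rank(M)=97


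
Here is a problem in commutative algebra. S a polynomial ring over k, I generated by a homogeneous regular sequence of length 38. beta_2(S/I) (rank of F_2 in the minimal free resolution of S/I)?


Regular sequence => Koszul complex is the minimal free resolution.
Syz_1 minimally generated by Koszul relations f_i*e_j - f_j*e_i (i<j): mu(Syz_1) = beta_2 = C(m,2) = m(m-1)/2
m=38
38*37/2 = 703


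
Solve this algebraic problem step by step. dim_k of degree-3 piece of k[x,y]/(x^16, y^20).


k[x,y], I = (x^16, y^20), d = 3
Need i < 16 and d-i < 20.
Range: 0 <= i <= 3.
H(3) = 4


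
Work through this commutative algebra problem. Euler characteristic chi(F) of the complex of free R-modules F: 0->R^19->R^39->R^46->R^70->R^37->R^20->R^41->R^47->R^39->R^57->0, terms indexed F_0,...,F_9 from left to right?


chi = sum (-1)^i * rank:
(-1)^0*19=19
(-1)^1*39=-39
(-1)^2*46=46
(-1)^3*70=-70
(-1)^4*37=37
(-1)^5*20=-20
(-1)^6*41=41
(-1)^7*47=-47
(-1)^8*39=39
(-1)^9*57=-57
chi=-51


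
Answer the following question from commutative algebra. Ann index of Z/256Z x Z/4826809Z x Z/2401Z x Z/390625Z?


Exponent = lcm of the cyclic orders; pairwise coprime => product.
2^8*13^6*7^4*5^8=256*4826809*2401*390625=1158916840900000000


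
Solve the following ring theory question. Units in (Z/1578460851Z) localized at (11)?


Local ring = Z/19487171Z.
phi(19487171) = 11^6*(11-1) = 17715610


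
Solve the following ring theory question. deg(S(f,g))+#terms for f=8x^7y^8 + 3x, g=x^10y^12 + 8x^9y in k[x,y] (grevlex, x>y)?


LT(f)=8x^7y^8, LT(g)=x^10y^12
lcm(LM)=x^10y^12
S(f,g) (scaled by 8 to clear denominators) = x^3y^4*f - 8*g = -64x^9y + 3x^4y^4
2 terms, deg 10.
10+2=12


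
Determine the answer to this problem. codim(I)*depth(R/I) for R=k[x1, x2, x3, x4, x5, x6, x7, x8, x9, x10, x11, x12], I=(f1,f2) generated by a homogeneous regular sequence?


codim=2, depth=dim(R/I)=12-2=10
Product=2*10=20


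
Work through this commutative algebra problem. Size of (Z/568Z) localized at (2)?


2-primary part: 568=2^3*71
Size=2^3=8


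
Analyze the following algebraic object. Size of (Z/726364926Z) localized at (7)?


7-primary part: 726364926=7^9*18
Size=7^9=40353607


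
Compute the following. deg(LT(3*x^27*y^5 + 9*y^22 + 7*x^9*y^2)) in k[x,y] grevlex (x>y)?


LT: 3*x^27*y^5
deg_x=27, deg_y=5
Total=27+5=32


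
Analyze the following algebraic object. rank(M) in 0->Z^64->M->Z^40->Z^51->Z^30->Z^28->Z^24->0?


Alt sum=0:
(-1)^0*64 + (-1)^1*? + (-1)^2*40 + (-1)^3*51 + (-1)^4*30 + (-1)^5*28 + (-1)^6*24=0
rank(M)=79


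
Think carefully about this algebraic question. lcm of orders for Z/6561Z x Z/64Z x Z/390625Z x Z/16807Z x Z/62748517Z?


Exponent = lcm of the cyclic orders; pairwise coprime => product.
3^8*2^6*5^8*7^5*13^7=6561*64*390625*16807*62748517=172983114694046475000000


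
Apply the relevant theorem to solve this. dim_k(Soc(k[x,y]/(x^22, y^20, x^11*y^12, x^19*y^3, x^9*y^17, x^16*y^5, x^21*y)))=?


Socle = ann(m) = span of standard monomials u with x*u, y*u in I (staircase corners).
Minimal generators: x^22, x^21*y, x^19*y^3, x^16*y^5, x^11*y^12, x^9*y^17, y^20
Corners: x^8y^19, x^10y^16, x^15y^11, x^18y^4, x^20y^2, x^21
Socle dim=6


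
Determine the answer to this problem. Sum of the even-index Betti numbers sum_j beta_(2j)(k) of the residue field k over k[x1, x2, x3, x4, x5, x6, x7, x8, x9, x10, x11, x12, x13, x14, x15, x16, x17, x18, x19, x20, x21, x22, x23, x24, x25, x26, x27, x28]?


Koszul resolution: beta_i(k)=C(n,i), n=28
sum_even C(28,i) = 2^(n-1) = 2^27 = 134217728


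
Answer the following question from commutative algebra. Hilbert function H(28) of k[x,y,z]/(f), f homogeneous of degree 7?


C(30,2)-C(23,2)=435-253=182


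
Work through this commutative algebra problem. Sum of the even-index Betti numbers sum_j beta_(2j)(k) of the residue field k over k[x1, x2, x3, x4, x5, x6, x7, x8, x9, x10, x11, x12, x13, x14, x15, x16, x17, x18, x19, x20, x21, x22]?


Koszul resolution: beta_i(k)=C(n,i), n=22
sum_even C(22,i) = 2^(n-1) = 2^21 = 2097152


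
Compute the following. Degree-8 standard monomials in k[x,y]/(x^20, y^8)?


k[x,y], I = (x^20, y^8), d = 8
Need i < 20 and d-i < 8.
Range: 1 <= i <= 8.
H(8) = 8


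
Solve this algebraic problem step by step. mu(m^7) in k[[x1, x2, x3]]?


C(n+d-1,d)=C(9,7)=36


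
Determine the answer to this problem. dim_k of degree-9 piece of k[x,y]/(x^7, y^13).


k[x,y], I = (x^7, y^13), d = 9
Need i < 7 and d-i < 13.
Range: 0 <= i <= 6.
H(9) = 7


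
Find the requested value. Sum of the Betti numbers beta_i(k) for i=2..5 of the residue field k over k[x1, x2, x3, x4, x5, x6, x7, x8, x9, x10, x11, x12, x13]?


Koszul resolution: beta_i(k)=C(n,i), n=13
C(13,2)=78, C(13,3)=286, C(13,4)=715, C(13,5)=1287
Sum=2366


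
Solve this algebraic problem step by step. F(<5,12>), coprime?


gcd(5,12)=1 => F=ab-a-b=5*12-5-12=60-17=43


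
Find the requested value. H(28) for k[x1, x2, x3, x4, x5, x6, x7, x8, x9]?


C(d+n-1,n-1)=C(36,8)=30260340


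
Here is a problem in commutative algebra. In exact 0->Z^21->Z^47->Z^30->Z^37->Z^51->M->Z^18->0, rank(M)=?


Alt sum=0:
(-1)^0*21 + (-1)^1*47 + (-1)^2*30 + (-1)^3*37 + (-1)^4*51 + (-1)^5*? + (-1)^6*18=0
rank(M)=36


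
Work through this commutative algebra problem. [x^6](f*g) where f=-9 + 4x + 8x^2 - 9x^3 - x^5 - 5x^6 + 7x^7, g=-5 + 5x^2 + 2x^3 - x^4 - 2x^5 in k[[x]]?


[x^6] = sum a_i*b_j, i+j=6
  4*-2=-8
  8*-1=-8
  -9*2=-18
  -5*-5=25
Sum=-9


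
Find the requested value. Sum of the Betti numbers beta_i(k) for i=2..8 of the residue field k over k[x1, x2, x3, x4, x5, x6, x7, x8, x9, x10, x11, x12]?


Koszul resolution: beta_i(k)=C(n,i), n=12
C(12,2)=66, C(12,3)=220, C(12,4)=495, C(12,5)=792, C(12,6)=924, C(12,7)=792, C(12,8)=495
Sum=3784


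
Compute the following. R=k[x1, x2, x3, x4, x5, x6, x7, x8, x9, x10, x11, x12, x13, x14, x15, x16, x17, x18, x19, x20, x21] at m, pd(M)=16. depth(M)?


pd+depth=depth(R)=21
depth=21-16=5


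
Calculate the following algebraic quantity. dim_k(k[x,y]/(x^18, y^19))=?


Basis: x^i*y^j, i<18, j<19
18*19=342


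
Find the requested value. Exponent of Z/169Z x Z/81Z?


Exponent = lcm of the cyclic orders; pairwise coprime => product.
13^2*3^4=169*81=13689


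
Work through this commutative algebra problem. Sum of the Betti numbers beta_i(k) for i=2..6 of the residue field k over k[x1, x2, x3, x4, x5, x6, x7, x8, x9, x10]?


Koszul resolution: beta_i(k)=C(n,i), n=10
C(10,2)=45, C(10,3)=120, C(10,4)=210, C(10,5)=252, C(10,6)=210
Sum=837


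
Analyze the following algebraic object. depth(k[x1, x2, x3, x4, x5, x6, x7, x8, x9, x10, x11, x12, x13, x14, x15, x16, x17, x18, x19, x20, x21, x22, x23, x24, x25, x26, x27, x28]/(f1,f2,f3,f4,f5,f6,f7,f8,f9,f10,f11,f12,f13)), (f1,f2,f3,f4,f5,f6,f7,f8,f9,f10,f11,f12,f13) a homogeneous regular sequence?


depth(R)=28
depth(R/I)=28-13=15


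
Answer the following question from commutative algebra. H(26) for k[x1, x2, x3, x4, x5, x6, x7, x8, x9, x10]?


C(d+n-1,n-1)=C(35,9)=70607460


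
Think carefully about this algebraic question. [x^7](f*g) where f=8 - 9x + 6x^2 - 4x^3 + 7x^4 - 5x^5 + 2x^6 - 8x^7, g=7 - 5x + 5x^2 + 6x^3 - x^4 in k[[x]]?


[x^7] = sum a_i*b_j, i+j=7
  -4*-1=4
  7*6=42
  -5*5=-25
  2*-5=-10
  -8*7=-56
Sum=-45


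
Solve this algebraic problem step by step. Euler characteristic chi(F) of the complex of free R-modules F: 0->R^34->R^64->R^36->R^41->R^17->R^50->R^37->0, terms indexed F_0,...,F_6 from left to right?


chi = sum (-1)^i * rank:
(-1)^0*34=34
(-1)^1*64=-64
(-1)^2*36=36
(-1)^3*41=-41
(-1)^4*17=17
(-1)^5*50=-50
(-1)^6*37=37
chi=-31


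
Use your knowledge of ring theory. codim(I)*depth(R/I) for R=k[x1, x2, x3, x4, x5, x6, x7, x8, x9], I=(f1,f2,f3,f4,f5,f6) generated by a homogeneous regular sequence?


codim=6, depth=dim(R/I)=9-6=3
Product=6*3=18


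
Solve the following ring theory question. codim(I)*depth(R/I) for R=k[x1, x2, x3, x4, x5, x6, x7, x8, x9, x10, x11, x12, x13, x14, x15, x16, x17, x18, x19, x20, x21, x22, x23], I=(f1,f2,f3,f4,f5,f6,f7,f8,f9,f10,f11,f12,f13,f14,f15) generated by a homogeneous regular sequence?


codim=15, depth=dim(R/I)=23-15=8
Product=15*8=120


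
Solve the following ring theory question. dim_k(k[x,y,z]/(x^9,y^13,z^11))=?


Basis: x^iy^jz^k, i<9,j<13,k<11
9*13*11=1287


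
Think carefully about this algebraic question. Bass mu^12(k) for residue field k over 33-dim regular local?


C(n,i)=C(33,12)=354817320


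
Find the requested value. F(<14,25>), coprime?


gcd(14,25)=1 => F=ab-a-b=14*25-14-25=350-39=311


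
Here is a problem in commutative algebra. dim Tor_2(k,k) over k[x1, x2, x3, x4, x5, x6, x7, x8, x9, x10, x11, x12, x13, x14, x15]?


Koszul: C(n,i)=C(15,2)=105


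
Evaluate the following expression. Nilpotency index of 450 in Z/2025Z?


450^k mod 2025:
k=1: 450
k=2: 0
First zero at k = 2


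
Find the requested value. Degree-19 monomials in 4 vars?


C(d+n-1,n-1)=C(22,3)=1540


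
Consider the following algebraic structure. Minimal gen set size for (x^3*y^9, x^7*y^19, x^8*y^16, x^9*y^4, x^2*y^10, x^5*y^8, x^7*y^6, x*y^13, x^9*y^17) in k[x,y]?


Remove redundant (divisible by others).
x^9*y^17 redundant.
x^8*y^16 redundant.
x^7*y^19 redundant.
Min: x^9*y^4, x^7*y^6, x^5*y^8, x^3*y^9, x^2*y^10, x*y^13
Count=6


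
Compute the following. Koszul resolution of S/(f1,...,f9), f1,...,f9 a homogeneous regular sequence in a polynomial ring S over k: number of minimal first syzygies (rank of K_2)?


Regular sequence => Koszul complex is the minimal free resolution.
Syz_1 minimally generated by Koszul relations f_i*e_j - f_j*e_i (i<j): mu(Syz_1) = beta_2 = C(m,2) = m(m-1)/2
m=9
9*8/2 = 36


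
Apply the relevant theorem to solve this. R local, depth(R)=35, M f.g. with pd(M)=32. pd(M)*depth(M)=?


pd+depth=35
depth=35-32=3
pd*depth=32*3=96


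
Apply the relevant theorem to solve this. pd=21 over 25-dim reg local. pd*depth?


pd+depth=25
depth=25-21=4
pd*depth=21*4=84


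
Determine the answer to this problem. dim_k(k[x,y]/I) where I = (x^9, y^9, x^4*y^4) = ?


k[x,y]/I, I = (x^9, y^9, x^4*y^4)
Rect: 9x9=81. Corner: (9-4)x(9-4)=25.
dim = 81-25 = 56


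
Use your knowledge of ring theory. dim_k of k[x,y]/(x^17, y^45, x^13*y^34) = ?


k[x,y]/I, I = (x^17, y^45, x^13*y^34)
Rect: 17x45=765. Corner: (17-13)x(45-34)=44.
dim = 765-44 = 721


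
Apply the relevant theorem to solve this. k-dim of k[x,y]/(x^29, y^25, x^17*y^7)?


k[x,y]/I, I = (x^29, y^25, x^17*y^7)
Rect: 29x25=725. Corner: (29-17)x(25-7)=216.
dim = 725-216 = 509


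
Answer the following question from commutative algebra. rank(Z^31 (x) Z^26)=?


rank(M(x)N) = rank(M)*rank(N)
31*26 = 806


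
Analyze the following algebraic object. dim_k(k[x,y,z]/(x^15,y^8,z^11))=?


Basis: x^iy^jz^k, i<15,j<8,k<11
15*8*11=1320


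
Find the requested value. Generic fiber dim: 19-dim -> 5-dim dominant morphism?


dim(fiber)=dim(X)-dim(Y)=19-5=14


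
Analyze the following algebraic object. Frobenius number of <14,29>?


gcd(14,29)=1 => F=ab-a-b=14*29-14-29=406-43=363


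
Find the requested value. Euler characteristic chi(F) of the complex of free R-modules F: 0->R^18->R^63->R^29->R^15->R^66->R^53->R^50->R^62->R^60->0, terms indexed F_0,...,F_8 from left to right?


chi = sum (-1)^i * rank:
(-1)^0*18=18
(-1)^1*63=-63
(-1)^2*29=29
(-1)^3*15=-15
(-1)^4*66=66
(-1)^5*53=-53
(-1)^6*50=50
(-1)^7*62=-62
(-1)^8*60=60
chi=30


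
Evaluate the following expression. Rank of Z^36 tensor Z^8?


rank(M(x)N) = rank(M)*rank(N)
36*8 = 288


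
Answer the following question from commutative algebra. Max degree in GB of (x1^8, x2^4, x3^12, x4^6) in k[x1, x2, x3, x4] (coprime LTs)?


Pure powers, coprime LTs => already GB.
Degrees: 8, 4, 12, 6
Max=12


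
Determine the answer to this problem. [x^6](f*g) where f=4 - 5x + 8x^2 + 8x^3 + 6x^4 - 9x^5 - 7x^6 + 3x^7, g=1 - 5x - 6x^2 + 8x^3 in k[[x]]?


[x^6] = sum a_i*b_j, i+j=6
  8*8=64
  6*-6=-36
  -9*-5=45
  -7*1=-7
Sum=66


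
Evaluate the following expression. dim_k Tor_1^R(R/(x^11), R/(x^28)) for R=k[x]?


Tor_1(R/I,R/J)=(I cap J)/IJ=(x^28)/(x^39)
dim=39-28=min(11,28)=11


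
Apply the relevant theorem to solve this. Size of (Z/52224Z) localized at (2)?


2-primary part: 52224=2^10*51
Size=2^10=1024


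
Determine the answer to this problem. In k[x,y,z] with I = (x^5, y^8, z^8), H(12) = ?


Need i<5, j<8, k<8 with i+j+k=12.
For each i, j ranges over max(0,12-i-7)..min(7,12-i):
  i=0: j in [5,7] -> 3
  i=1: j in [4,7] -> 4
  i=2: j in [3,7] -> 5
  i=3: j in [2,7] -> 6
  i=4: j in [1,7] -> 7
H(12) = 3+4+5+6+7 = 25


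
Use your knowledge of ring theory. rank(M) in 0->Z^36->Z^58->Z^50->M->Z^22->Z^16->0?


Alt sum=0:
(-1)^0*36 + (-1)^1*58 + (-1)^2*50 + (-1)^3*? + (-1)^4*22 + (-1)^5*16=0
rank(M)=34


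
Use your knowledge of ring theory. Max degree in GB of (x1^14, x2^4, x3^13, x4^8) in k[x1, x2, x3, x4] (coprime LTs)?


Pure powers, coprime LTs => already GB.
Degrees: 14, 4, 13, 8
Max=14


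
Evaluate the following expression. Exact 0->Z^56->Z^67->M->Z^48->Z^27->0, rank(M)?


Alt sum=0:
(-1)^0*56 + (-1)^1*67 + (-1)^2*? + (-1)^3*48 + (-1)^4*27=0
rank(M)=32


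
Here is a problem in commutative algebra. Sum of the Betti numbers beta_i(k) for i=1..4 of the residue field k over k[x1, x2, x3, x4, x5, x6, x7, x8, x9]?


Koszul resolution: beta_i(k)=C(n,i), n=9
C(9,1)=9, C(9,2)=36, C(9,3)=84, C(9,4)=126
Sum=255


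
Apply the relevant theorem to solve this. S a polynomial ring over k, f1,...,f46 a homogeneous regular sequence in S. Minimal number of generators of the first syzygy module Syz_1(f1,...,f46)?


Regular sequence => Koszul complex is the minimal free resolution.
Syz_1 minimally generated by Koszul relations f_i*e_j - f_j*e_i (i<j): mu(Syz_1) = beta_2 = C(m,2) = m(m-1)/2
m=46
46*45/2 = 1035
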